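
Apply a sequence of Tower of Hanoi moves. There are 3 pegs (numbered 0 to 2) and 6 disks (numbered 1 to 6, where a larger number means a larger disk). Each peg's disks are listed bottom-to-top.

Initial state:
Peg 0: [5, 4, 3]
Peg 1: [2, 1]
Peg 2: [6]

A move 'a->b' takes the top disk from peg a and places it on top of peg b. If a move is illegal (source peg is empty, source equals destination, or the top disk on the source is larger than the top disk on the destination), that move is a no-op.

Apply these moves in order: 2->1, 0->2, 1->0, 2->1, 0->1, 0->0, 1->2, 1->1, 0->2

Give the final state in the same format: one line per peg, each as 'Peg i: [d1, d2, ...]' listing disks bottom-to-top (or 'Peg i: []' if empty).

Answer: Peg 0: [5, 4]
Peg 1: [2]
Peg 2: [6, 3, 1]

Derivation:
After move 1 (2->1):
Peg 0: [5, 4, 3]
Peg 1: [2, 1]
Peg 2: [6]

After move 2 (0->2):
Peg 0: [5, 4]
Peg 1: [2, 1]
Peg 2: [6, 3]

After move 3 (1->0):
Peg 0: [5, 4, 1]
Peg 1: [2]
Peg 2: [6, 3]

After move 4 (2->1):
Peg 0: [5, 4, 1]
Peg 1: [2]
Peg 2: [6, 3]

After move 5 (0->1):
Peg 0: [5, 4]
Peg 1: [2, 1]
Peg 2: [6, 3]

After move 6 (0->0):
Peg 0: [5, 4]
Peg 1: [2, 1]
Peg 2: [6, 3]

After move 7 (1->2):
Peg 0: [5, 4]
Peg 1: [2]
Peg 2: [6, 3, 1]

After move 8 (1->1):
Peg 0: [5, 4]
Peg 1: [2]
Peg 2: [6, 3, 1]

After move 9 (0->2):
Peg 0: [5, 4]
Peg 1: [2]
Peg 2: [6, 3, 1]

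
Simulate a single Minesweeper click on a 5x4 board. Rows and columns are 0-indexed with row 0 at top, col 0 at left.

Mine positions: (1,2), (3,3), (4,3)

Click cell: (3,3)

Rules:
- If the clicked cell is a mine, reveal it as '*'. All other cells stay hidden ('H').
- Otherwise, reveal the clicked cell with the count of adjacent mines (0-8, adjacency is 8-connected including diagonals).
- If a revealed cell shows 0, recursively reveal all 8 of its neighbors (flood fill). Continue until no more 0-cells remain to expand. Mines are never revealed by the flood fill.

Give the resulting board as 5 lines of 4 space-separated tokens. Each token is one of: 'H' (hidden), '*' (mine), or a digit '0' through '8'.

H H H H
H H H H
H H H H
H H H *
H H H H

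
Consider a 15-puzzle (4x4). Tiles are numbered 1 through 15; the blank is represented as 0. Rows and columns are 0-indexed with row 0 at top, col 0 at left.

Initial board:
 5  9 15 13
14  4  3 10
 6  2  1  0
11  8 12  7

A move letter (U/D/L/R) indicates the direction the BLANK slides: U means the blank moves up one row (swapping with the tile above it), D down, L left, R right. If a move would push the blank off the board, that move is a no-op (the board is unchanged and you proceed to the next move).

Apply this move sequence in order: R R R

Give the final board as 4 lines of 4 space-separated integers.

After move 1 (R):
 5  9 15 13
14  4  3 10
 6  2  1  0
11  8 12  7

After move 2 (R):
 5  9 15 13
14  4  3 10
 6  2  1  0
11  8 12  7

After move 3 (R):
 5  9 15 13
14  4  3 10
 6  2  1  0
11  8 12  7

Answer:  5  9 15 13
14  4  3 10
 6  2  1  0
11  8 12  7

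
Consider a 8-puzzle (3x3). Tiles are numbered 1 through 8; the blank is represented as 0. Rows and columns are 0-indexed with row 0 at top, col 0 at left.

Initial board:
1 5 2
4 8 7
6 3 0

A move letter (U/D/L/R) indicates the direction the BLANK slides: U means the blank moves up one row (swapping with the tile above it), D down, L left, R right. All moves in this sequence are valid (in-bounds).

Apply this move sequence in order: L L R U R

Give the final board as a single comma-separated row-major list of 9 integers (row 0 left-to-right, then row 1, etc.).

Answer: 1, 5, 2, 4, 7, 0, 6, 8, 3

Derivation:
After move 1 (L):
1 5 2
4 8 7
6 0 3

After move 2 (L):
1 5 2
4 8 7
0 6 3

After move 3 (R):
1 5 2
4 8 7
6 0 3

After move 4 (U):
1 5 2
4 0 7
6 8 3

After move 5 (R):
1 5 2
4 7 0
6 8 3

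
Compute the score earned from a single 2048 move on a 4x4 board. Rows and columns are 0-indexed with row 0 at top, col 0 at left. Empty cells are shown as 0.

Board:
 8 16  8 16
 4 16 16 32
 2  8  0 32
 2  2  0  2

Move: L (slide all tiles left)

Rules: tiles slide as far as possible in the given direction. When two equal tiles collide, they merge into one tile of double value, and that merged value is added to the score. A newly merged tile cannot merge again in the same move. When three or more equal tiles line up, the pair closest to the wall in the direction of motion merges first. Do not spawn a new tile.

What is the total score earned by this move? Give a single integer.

Slide left:
row 0: [8, 16, 8, 16] -> [8, 16, 8, 16]  score +0 (running 0)
row 1: [4, 16, 16, 32] -> [4, 32, 32, 0]  score +32 (running 32)
row 2: [2, 8, 0, 32] -> [2, 8, 32, 0]  score +0 (running 32)
row 3: [2, 2, 0, 2] -> [4, 2, 0, 0]  score +4 (running 36)
Board after move:
 8 16  8 16
 4 32 32  0
 2  8 32  0
 4  2  0  0

Answer: 36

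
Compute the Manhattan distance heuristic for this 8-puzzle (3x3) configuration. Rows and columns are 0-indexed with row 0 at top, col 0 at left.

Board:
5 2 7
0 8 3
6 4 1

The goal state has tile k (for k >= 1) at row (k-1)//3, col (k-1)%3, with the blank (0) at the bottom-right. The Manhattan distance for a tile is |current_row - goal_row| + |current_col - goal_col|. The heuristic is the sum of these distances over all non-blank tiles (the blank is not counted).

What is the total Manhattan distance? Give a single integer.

Tile 5: (0,0)->(1,1) = 2
Tile 2: (0,1)->(0,1) = 0
Tile 7: (0,2)->(2,0) = 4
Tile 8: (1,1)->(2,1) = 1
Tile 3: (1,2)->(0,2) = 1
Tile 6: (2,0)->(1,2) = 3
Tile 4: (2,1)->(1,0) = 2
Tile 1: (2,2)->(0,0) = 4
Sum: 2 + 0 + 4 + 1 + 1 + 3 + 2 + 4 = 17

Answer: 17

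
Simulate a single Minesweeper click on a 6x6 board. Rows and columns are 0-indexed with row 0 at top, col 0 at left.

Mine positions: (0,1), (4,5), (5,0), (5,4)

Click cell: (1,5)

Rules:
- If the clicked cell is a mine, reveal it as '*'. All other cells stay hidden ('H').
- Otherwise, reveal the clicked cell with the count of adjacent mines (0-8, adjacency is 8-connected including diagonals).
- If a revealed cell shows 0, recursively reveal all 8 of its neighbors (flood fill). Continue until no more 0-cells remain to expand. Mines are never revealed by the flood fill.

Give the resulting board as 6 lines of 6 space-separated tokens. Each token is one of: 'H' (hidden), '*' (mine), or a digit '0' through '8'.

H H 1 0 0 0
1 1 1 0 0 0
0 0 0 0 0 0
0 0 0 0 1 1
1 1 0 1 2 H
H 1 0 1 H H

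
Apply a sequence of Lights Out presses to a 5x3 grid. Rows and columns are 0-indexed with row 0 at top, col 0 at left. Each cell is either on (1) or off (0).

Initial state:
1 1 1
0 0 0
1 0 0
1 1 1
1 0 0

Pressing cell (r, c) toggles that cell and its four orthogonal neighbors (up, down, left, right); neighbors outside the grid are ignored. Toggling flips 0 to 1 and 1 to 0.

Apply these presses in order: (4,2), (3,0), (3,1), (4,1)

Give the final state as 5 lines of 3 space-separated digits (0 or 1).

After press 1 at (4,2):
1 1 1
0 0 0
1 0 0
1 1 0
1 1 1

After press 2 at (3,0):
1 1 1
0 0 0
0 0 0
0 0 0
0 1 1

After press 3 at (3,1):
1 1 1
0 0 0
0 1 0
1 1 1
0 0 1

After press 4 at (4,1):
1 1 1
0 0 0
0 1 0
1 0 1
1 1 0

Answer: 1 1 1
0 0 0
0 1 0
1 0 1
1 1 0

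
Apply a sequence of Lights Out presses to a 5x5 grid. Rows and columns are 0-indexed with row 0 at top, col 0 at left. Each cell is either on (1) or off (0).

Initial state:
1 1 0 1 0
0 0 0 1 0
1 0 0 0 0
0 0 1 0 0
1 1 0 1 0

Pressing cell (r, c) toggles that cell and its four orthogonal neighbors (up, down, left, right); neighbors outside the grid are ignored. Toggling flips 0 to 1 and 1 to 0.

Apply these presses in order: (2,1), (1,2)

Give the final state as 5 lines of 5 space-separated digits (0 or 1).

Answer: 1 1 1 1 0
0 0 1 0 0
0 1 0 0 0
0 1 1 0 0
1 1 0 1 0

Derivation:
After press 1 at (2,1):
1 1 0 1 0
0 1 0 1 0
0 1 1 0 0
0 1 1 0 0
1 1 0 1 0

After press 2 at (1,2):
1 1 1 1 0
0 0 1 0 0
0 1 0 0 0
0 1 1 0 0
1 1 0 1 0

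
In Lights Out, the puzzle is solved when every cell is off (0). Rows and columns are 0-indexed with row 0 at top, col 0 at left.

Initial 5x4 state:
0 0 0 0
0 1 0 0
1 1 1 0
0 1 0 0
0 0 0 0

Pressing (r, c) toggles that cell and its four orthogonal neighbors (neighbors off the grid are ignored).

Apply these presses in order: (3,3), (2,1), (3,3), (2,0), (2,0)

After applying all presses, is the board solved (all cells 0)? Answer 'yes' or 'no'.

Answer: yes

Derivation:
After press 1 at (3,3):
0 0 0 0
0 1 0 0
1 1 1 1
0 1 1 1
0 0 0 1

After press 2 at (2,1):
0 0 0 0
0 0 0 0
0 0 0 1
0 0 1 1
0 0 0 1

After press 3 at (3,3):
0 0 0 0
0 0 0 0
0 0 0 0
0 0 0 0
0 0 0 0

After press 4 at (2,0):
0 0 0 0
1 0 0 0
1 1 0 0
1 0 0 0
0 0 0 0

After press 5 at (2,0):
0 0 0 0
0 0 0 0
0 0 0 0
0 0 0 0
0 0 0 0

Lights still on: 0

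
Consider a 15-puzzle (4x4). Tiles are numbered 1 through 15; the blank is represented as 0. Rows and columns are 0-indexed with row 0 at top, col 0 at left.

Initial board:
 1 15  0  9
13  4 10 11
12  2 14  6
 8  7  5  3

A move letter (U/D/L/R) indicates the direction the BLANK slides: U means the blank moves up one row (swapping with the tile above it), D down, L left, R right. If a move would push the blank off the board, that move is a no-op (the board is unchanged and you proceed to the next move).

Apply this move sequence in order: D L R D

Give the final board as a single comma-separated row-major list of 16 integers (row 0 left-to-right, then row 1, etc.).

After move 1 (D):
 1 15 10  9
13  4  0 11
12  2 14  6
 8  7  5  3

After move 2 (L):
 1 15 10  9
13  0  4 11
12  2 14  6
 8  7  5  3

After move 3 (R):
 1 15 10  9
13  4  0 11
12  2 14  6
 8  7  5  3

After move 4 (D):
 1 15 10  9
13  4 14 11
12  2  0  6
 8  7  5  3

Answer: 1, 15, 10, 9, 13, 4, 14, 11, 12, 2, 0, 6, 8, 7, 5, 3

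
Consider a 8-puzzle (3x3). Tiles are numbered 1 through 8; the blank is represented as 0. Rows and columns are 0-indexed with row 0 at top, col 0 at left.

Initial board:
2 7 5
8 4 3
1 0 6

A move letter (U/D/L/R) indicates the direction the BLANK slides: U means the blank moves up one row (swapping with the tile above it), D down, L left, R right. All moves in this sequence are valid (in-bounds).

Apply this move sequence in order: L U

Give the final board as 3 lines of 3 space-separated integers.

After move 1 (L):
2 7 5
8 4 3
0 1 6

After move 2 (U):
2 7 5
0 4 3
8 1 6

Answer: 2 7 5
0 4 3
8 1 6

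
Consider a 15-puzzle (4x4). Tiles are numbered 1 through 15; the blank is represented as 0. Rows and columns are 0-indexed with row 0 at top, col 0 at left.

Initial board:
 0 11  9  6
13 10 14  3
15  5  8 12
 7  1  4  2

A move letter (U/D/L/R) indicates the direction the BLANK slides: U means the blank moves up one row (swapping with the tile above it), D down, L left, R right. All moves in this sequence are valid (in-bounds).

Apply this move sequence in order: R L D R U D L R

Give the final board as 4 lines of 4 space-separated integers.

After move 1 (R):
11  0  9  6
13 10 14  3
15  5  8 12
 7  1  4  2

After move 2 (L):
 0 11  9  6
13 10 14  3
15  5  8 12
 7  1  4  2

After move 3 (D):
13 11  9  6
 0 10 14  3
15  5  8 12
 7  1  4  2

After move 4 (R):
13 11  9  6
10  0 14  3
15  5  8 12
 7  1  4  2

After move 5 (U):
13  0  9  6
10 11 14  3
15  5  8 12
 7  1  4  2

After move 6 (D):
13 11  9  6
10  0 14  3
15  5  8 12
 7  1  4  2

After move 7 (L):
13 11  9  6
 0 10 14  3
15  5  8 12
 7  1  4  2

After move 8 (R):
13 11  9  6
10  0 14  3
15  5  8 12
 7  1  4  2

Answer: 13 11  9  6
10  0 14  3
15  5  8 12
 7  1  4  2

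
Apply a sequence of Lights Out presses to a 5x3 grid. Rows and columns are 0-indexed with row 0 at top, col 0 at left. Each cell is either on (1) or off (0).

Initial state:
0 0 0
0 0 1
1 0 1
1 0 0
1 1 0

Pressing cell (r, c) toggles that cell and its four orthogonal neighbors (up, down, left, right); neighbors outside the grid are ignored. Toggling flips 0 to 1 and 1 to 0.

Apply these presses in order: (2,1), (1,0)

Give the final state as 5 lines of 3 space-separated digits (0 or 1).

After press 1 at (2,1):
0 0 0
0 1 1
0 1 0
1 1 0
1 1 0

After press 2 at (1,0):
1 0 0
1 0 1
1 1 0
1 1 0
1 1 0

Answer: 1 0 0
1 0 1
1 1 0
1 1 0
1 1 0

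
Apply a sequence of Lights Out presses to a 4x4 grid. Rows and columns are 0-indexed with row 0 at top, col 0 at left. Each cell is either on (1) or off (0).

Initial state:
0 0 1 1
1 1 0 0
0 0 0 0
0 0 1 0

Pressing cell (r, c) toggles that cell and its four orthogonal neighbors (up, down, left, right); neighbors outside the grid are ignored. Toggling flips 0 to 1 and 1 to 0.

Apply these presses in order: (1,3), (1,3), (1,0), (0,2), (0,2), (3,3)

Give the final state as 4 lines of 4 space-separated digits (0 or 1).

After press 1 at (1,3):
0 0 1 0
1 1 1 1
0 0 0 1
0 0 1 0

After press 2 at (1,3):
0 0 1 1
1 1 0 0
0 0 0 0
0 0 1 0

After press 3 at (1,0):
1 0 1 1
0 0 0 0
1 0 0 0
0 0 1 0

After press 4 at (0,2):
1 1 0 0
0 0 1 0
1 0 0 0
0 0 1 0

After press 5 at (0,2):
1 0 1 1
0 0 0 0
1 0 0 0
0 0 1 0

After press 6 at (3,3):
1 0 1 1
0 0 0 0
1 0 0 1
0 0 0 1

Answer: 1 0 1 1
0 0 0 0
1 0 0 1
0 0 0 1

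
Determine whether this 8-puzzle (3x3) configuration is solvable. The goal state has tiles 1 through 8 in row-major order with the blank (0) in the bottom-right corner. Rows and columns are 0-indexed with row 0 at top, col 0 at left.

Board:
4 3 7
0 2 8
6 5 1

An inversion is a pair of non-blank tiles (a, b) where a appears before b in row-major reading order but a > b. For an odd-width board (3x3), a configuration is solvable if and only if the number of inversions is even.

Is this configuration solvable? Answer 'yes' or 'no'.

Answer: yes

Derivation:
Inversions (pairs i<j in row-major order where tile[i] > tile[j] > 0): 16
16 is even, so the puzzle is solvable.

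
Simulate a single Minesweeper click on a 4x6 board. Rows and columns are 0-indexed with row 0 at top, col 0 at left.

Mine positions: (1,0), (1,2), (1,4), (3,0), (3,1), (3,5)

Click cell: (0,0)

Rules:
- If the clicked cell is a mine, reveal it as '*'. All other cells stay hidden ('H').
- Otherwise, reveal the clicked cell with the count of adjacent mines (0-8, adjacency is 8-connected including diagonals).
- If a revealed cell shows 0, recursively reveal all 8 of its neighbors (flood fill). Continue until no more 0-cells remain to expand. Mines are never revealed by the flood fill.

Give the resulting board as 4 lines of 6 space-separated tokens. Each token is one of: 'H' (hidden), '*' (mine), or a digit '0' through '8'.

1 H H H H H
H H H H H H
H H H H H H
H H H H H H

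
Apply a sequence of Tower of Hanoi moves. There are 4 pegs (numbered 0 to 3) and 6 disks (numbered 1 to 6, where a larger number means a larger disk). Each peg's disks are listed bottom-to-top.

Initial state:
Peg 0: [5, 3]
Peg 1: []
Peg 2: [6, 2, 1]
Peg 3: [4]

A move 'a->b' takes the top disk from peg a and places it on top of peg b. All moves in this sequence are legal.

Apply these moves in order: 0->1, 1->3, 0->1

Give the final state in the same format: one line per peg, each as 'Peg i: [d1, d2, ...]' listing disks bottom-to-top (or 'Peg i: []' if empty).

After move 1 (0->1):
Peg 0: [5]
Peg 1: [3]
Peg 2: [6, 2, 1]
Peg 3: [4]

After move 2 (1->3):
Peg 0: [5]
Peg 1: []
Peg 2: [6, 2, 1]
Peg 3: [4, 3]

After move 3 (0->1):
Peg 0: []
Peg 1: [5]
Peg 2: [6, 2, 1]
Peg 3: [4, 3]

Answer: Peg 0: []
Peg 1: [5]
Peg 2: [6, 2, 1]
Peg 3: [4, 3]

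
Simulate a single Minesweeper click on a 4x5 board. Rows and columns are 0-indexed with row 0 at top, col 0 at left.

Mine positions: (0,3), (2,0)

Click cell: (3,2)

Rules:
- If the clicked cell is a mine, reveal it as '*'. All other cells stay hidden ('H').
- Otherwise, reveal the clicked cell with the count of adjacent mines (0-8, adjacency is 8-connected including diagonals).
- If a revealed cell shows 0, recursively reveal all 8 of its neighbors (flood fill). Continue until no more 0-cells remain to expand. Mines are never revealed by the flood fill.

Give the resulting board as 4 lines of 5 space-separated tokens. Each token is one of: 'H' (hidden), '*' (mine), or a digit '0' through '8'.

H H H H H
H 1 1 1 1
H 1 0 0 0
H 1 0 0 0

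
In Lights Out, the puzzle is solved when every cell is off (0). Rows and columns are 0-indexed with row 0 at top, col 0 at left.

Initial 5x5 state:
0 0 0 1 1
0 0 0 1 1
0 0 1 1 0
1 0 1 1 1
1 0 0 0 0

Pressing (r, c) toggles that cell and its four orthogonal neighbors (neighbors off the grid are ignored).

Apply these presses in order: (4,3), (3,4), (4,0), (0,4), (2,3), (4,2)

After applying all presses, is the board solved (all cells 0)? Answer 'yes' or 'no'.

After press 1 at (4,3):
0 0 0 1 1
0 0 0 1 1
0 0 1 1 0
1 0 1 0 1
1 0 1 1 1

After press 2 at (3,4):
0 0 0 1 1
0 0 0 1 1
0 0 1 1 1
1 0 1 1 0
1 0 1 1 0

After press 3 at (4,0):
0 0 0 1 1
0 0 0 1 1
0 0 1 1 1
0 0 1 1 0
0 1 1 1 0

After press 4 at (0,4):
0 0 0 0 0
0 0 0 1 0
0 0 1 1 1
0 0 1 1 0
0 1 1 1 0

After press 5 at (2,3):
0 0 0 0 0
0 0 0 0 0
0 0 0 0 0
0 0 1 0 0
0 1 1 1 0

After press 6 at (4,2):
0 0 0 0 0
0 0 0 0 0
0 0 0 0 0
0 0 0 0 0
0 0 0 0 0

Lights still on: 0

Answer: yes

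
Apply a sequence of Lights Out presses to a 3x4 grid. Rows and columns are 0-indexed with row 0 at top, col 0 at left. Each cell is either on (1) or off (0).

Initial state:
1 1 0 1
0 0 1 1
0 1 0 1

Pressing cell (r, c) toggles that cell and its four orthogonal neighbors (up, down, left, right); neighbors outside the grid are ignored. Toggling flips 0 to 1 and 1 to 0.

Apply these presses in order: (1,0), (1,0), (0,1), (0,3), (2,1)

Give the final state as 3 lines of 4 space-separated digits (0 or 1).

After press 1 at (1,0):
0 1 0 1
1 1 1 1
1 1 0 1

After press 2 at (1,0):
1 1 0 1
0 0 1 1
0 1 0 1

After press 3 at (0,1):
0 0 1 1
0 1 1 1
0 1 0 1

After press 4 at (0,3):
0 0 0 0
0 1 1 0
0 1 0 1

After press 5 at (2,1):
0 0 0 0
0 0 1 0
1 0 1 1

Answer: 0 0 0 0
0 0 1 0
1 0 1 1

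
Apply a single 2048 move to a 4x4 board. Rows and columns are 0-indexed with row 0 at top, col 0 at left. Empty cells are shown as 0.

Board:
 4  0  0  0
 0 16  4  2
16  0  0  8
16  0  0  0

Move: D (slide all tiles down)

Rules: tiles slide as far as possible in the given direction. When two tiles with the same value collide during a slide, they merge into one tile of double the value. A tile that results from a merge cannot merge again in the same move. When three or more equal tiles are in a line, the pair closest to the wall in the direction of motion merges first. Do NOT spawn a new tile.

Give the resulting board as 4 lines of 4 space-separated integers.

Answer:  0  0  0  0
 0  0  0  0
 4  0  0  2
32 16  4  8

Derivation:
Slide down:
col 0: [4, 0, 16, 16] -> [0, 0, 4, 32]
col 1: [0, 16, 0, 0] -> [0, 0, 0, 16]
col 2: [0, 4, 0, 0] -> [0, 0, 0, 4]
col 3: [0, 2, 8, 0] -> [0, 0, 2, 8]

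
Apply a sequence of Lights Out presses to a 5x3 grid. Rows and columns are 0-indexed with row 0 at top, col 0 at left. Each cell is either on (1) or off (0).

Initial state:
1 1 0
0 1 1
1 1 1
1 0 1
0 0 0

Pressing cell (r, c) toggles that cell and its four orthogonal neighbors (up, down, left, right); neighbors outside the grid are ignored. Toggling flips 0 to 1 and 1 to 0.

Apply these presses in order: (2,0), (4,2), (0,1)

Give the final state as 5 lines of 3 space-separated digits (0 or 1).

Answer: 0 0 1
1 0 1
0 0 1
0 0 0
0 1 1

Derivation:
After press 1 at (2,0):
1 1 0
1 1 1
0 0 1
0 0 1
0 0 0

After press 2 at (4,2):
1 1 0
1 1 1
0 0 1
0 0 0
0 1 1

After press 3 at (0,1):
0 0 1
1 0 1
0 0 1
0 0 0
0 1 1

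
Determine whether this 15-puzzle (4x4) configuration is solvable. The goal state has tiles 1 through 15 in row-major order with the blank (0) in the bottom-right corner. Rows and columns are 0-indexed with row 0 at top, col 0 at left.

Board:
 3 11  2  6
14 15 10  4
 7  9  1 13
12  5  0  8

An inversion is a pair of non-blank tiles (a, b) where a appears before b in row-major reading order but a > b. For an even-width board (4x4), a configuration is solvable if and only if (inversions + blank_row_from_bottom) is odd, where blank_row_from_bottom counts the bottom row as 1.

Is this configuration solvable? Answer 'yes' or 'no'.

Inversions: 50
Blank is in row 3 (0-indexed from top), which is row 1 counting from the bottom (bottom = 1).
50 + 1 = 51, which is odd, so the puzzle is solvable.

Answer: yes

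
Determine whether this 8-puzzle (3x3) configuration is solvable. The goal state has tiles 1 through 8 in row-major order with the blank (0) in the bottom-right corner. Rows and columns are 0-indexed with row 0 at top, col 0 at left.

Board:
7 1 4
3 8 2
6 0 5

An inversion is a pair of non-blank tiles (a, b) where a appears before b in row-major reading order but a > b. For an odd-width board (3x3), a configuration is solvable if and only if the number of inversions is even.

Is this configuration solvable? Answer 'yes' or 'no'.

Inversions (pairs i<j in row-major order where tile[i] > tile[j] > 0): 13
13 is odd, so the puzzle is not solvable.

Answer: no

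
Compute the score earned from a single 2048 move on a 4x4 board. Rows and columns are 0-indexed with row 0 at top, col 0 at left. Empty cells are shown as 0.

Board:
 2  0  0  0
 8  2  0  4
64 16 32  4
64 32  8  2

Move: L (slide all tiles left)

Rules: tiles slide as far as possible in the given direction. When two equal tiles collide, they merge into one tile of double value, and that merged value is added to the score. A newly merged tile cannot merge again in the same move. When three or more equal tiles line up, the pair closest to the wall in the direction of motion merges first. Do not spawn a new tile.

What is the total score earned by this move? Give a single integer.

Slide left:
row 0: [2, 0, 0, 0] -> [2, 0, 0, 0]  score +0 (running 0)
row 1: [8, 2, 0, 4] -> [8, 2, 4, 0]  score +0 (running 0)
row 2: [64, 16, 32, 4] -> [64, 16, 32, 4]  score +0 (running 0)
row 3: [64, 32, 8, 2] -> [64, 32, 8, 2]  score +0 (running 0)
Board after move:
 2  0  0  0
 8  2  4  0
64 16 32  4
64 32  8  2

Answer: 0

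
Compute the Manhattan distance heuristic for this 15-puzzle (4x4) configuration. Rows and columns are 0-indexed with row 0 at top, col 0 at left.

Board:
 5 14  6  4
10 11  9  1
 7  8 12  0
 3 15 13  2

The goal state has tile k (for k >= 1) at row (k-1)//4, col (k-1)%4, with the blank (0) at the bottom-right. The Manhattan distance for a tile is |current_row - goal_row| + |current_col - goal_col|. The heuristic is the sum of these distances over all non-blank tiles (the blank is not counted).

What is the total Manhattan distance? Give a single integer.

Tile 5: (0,0)->(1,0) = 1
Tile 14: (0,1)->(3,1) = 3
Tile 6: (0,2)->(1,1) = 2
Tile 4: (0,3)->(0,3) = 0
Tile 10: (1,0)->(2,1) = 2
Tile 11: (1,1)->(2,2) = 2
Tile 9: (1,2)->(2,0) = 3
Tile 1: (1,3)->(0,0) = 4
Tile 7: (2,0)->(1,2) = 3
Tile 8: (2,1)->(1,3) = 3
Tile 12: (2,2)->(2,3) = 1
Tile 3: (3,0)->(0,2) = 5
Tile 15: (3,1)->(3,2) = 1
Tile 13: (3,2)->(3,0) = 2
Tile 2: (3,3)->(0,1) = 5
Sum: 1 + 3 + 2 + 0 + 2 + 2 + 3 + 4 + 3 + 3 + 1 + 5 + 1 + 2 + 5 = 37

Answer: 37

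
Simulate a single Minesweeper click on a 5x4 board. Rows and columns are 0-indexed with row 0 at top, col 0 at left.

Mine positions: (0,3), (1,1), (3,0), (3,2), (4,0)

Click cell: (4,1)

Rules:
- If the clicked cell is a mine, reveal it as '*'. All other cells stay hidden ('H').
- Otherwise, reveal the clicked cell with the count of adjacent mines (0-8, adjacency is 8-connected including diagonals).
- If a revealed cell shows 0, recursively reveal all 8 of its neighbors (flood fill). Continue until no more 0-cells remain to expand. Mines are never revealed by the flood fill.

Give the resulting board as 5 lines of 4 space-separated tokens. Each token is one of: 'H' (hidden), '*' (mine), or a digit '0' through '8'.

H H H H
H H H H
H H H H
H H H H
H 3 H H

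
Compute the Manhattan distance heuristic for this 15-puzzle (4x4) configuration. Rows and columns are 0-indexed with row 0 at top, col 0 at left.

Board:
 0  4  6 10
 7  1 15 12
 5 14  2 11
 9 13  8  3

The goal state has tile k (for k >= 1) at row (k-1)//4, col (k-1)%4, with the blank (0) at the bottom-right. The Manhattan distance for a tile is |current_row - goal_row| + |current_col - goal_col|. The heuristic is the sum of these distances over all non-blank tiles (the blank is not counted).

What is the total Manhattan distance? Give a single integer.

Tile 4: (0,1)->(0,3) = 2
Tile 6: (0,2)->(1,1) = 2
Tile 10: (0,3)->(2,1) = 4
Tile 7: (1,0)->(1,2) = 2
Tile 1: (1,1)->(0,0) = 2
Tile 15: (1,2)->(3,2) = 2
Tile 12: (1,3)->(2,3) = 1
Tile 5: (2,0)->(1,0) = 1
Tile 14: (2,1)->(3,1) = 1
Tile 2: (2,2)->(0,1) = 3
Tile 11: (2,3)->(2,2) = 1
Tile 9: (3,0)->(2,0) = 1
Tile 13: (3,1)->(3,0) = 1
Tile 8: (3,2)->(1,3) = 3
Tile 3: (3,3)->(0,2) = 4
Sum: 2 + 2 + 4 + 2 + 2 + 2 + 1 + 1 + 1 + 3 + 1 + 1 + 1 + 3 + 4 = 30

Answer: 30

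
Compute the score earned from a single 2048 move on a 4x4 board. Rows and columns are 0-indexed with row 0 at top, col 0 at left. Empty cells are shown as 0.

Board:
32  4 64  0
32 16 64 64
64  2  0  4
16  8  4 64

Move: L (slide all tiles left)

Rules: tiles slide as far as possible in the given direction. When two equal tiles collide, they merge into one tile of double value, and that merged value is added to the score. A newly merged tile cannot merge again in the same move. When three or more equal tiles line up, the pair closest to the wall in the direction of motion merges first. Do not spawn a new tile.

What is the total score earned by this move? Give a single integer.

Slide left:
row 0: [32, 4, 64, 0] -> [32, 4, 64, 0]  score +0 (running 0)
row 1: [32, 16, 64, 64] -> [32, 16, 128, 0]  score +128 (running 128)
row 2: [64, 2, 0, 4] -> [64, 2, 4, 0]  score +0 (running 128)
row 3: [16, 8, 4, 64] -> [16, 8, 4, 64]  score +0 (running 128)
Board after move:
 32   4  64   0
 32  16 128   0
 64   2   4   0
 16   8   4  64

Answer: 128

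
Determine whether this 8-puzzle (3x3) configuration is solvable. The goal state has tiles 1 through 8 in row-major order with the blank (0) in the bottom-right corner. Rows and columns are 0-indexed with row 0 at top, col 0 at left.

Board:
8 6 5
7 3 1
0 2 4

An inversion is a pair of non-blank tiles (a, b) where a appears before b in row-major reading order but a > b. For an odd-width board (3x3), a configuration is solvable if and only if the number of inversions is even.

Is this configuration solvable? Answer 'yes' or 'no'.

Answer: yes

Derivation:
Inversions (pairs i<j in row-major order where tile[i] > tile[j] > 0): 22
22 is even, so the puzzle is solvable.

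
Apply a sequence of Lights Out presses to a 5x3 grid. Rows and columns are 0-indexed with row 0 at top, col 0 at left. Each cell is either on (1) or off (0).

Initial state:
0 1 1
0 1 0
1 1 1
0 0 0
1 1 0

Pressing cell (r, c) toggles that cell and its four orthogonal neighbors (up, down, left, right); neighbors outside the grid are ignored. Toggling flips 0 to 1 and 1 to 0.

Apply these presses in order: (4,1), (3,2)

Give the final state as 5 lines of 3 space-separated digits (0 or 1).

After press 1 at (4,1):
0 1 1
0 1 0
1 1 1
0 1 0
0 0 1

After press 2 at (3,2):
0 1 1
0 1 0
1 1 0
0 0 1
0 0 0

Answer: 0 1 1
0 1 0
1 1 0
0 0 1
0 0 0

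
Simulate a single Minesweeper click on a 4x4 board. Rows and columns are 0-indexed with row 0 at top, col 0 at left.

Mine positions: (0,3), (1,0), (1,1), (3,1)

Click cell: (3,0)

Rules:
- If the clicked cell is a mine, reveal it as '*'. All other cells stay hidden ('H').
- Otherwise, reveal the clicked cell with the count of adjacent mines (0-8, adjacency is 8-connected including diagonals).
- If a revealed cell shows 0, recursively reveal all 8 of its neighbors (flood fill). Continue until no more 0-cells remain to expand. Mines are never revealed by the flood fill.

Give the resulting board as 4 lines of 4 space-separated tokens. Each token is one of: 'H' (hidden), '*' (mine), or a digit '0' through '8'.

H H H H
H H H H
H H H H
1 H H H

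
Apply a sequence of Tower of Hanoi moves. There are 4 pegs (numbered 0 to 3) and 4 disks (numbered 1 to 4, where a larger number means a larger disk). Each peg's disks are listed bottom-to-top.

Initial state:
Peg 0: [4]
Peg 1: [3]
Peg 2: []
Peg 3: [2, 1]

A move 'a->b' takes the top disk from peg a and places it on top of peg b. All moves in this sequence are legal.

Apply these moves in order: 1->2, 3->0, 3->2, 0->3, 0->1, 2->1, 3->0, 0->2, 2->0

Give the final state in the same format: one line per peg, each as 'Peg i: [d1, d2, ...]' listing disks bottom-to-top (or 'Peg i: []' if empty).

Answer: Peg 0: [1]
Peg 1: [4, 2]
Peg 2: [3]
Peg 3: []

Derivation:
After move 1 (1->2):
Peg 0: [4]
Peg 1: []
Peg 2: [3]
Peg 3: [2, 1]

After move 2 (3->0):
Peg 0: [4, 1]
Peg 1: []
Peg 2: [3]
Peg 3: [2]

After move 3 (3->2):
Peg 0: [4, 1]
Peg 1: []
Peg 2: [3, 2]
Peg 3: []

After move 4 (0->3):
Peg 0: [4]
Peg 1: []
Peg 2: [3, 2]
Peg 3: [1]

After move 5 (0->1):
Peg 0: []
Peg 1: [4]
Peg 2: [3, 2]
Peg 3: [1]

After move 6 (2->1):
Peg 0: []
Peg 1: [4, 2]
Peg 2: [3]
Peg 3: [1]

After move 7 (3->0):
Peg 0: [1]
Peg 1: [4, 2]
Peg 2: [3]
Peg 3: []

After move 8 (0->2):
Peg 0: []
Peg 1: [4, 2]
Peg 2: [3, 1]
Peg 3: []

After move 9 (2->0):
Peg 0: [1]
Peg 1: [4, 2]
Peg 2: [3]
Peg 3: []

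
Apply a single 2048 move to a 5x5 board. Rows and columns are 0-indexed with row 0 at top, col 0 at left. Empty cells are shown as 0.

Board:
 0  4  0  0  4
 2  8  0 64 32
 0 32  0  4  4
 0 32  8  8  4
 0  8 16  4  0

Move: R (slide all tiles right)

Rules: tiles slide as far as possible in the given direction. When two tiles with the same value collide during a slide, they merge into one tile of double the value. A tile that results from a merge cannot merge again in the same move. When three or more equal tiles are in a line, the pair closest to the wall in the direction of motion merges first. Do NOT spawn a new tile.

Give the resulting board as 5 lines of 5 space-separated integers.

Answer:  0  0  0  0  8
 0  2  8 64 32
 0  0  0 32  8
 0  0 32 16  4
 0  0  8 16  4

Derivation:
Slide right:
row 0: [0, 4, 0, 0, 4] -> [0, 0, 0, 0, 8]
row 1: [2, 8, 0, 64, 32] -> [0, 2, 8, 64, 32]
row 2: [0, 32, 0, 4, 4] -> [0, 0, 0, 32, 8]
row 3: [0, 32, 8, 8, 4] -> [0, 0, 32, 16, 4]
row 4: [0, 8, 16, 4, 0] -> [0, 0, 8, 16, 4]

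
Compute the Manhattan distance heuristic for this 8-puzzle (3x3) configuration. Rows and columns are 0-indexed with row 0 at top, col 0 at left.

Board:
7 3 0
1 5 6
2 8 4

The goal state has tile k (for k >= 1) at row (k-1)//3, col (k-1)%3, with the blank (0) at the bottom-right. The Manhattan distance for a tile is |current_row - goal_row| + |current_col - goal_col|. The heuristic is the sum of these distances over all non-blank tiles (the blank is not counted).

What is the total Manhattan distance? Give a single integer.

Answer: 10

Derivation:
Tile 7: (0,0)->(2,0) = 2
Tile 3: (0,1)->(0,2) = 1
Tile 1: (1,0)->(0,0) = 1
Tile 5: (1,1)->(1,1) = 0
Tile 6: (1,2)->(1,2) = 0
Tile 2: (2,0)->(0,1) = 3
Tile 8: (2,1)->(2,1) = 0
Tile 4: (2,2)->(1,0) = 3
Sum: 2 + 1 + 1 + 0 + 0 + 3 + 0 + 3 = 10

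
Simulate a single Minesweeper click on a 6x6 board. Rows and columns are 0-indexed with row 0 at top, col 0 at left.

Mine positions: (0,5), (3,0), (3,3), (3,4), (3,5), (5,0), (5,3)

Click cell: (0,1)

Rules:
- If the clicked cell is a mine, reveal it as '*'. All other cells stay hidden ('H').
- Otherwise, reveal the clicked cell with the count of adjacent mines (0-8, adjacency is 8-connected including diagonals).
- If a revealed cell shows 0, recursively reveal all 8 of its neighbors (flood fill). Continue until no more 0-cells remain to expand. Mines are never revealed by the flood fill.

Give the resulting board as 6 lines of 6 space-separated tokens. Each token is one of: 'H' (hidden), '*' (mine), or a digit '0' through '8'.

0 0 0 0 1 H
0 0 0 0 1 H
1 1 1 2 3 H
H H H H H H
H H H H H H
H H H H H H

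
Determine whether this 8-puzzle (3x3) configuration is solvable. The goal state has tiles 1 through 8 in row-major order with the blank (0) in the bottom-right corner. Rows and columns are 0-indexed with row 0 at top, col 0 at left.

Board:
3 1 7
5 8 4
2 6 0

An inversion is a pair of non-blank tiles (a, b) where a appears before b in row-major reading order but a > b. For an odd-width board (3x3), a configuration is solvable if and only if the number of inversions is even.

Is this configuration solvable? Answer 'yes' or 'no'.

Inversions (pairs i<j in row-major order where tile[i] > tile[j] > 0): 12
12 is even, so the puzzle is solvable.

Answer: yes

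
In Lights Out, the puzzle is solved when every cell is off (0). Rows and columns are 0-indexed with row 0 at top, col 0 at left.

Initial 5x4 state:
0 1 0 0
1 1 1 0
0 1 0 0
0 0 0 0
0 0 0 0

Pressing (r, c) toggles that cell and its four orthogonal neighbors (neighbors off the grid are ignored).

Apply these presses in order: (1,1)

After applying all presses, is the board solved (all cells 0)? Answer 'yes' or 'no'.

Answer: yes

Derivation:
After press 1 at (1,1):
0 0 0 0
0 0 0 0
0 0 0 0
0 0 0 0
0 0 0 0

Lights still on: 0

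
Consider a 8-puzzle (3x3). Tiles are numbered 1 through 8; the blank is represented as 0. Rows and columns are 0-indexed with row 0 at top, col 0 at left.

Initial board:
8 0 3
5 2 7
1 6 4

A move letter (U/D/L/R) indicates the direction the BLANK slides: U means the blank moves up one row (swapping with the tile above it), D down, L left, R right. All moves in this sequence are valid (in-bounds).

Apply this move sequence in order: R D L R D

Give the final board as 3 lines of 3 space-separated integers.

Answer: 8 3 7
5 2 4
1 6 0

Derivation:
After move 1 (R):
8 3 0
5 2 7
1 6 4

After move 2 (D):
8 3 7
5 2 0
1 6 4

After move 3 (L):
8 3 7
5 0 2
1 6 4

After move 4 (R):
8 3 7
5 2 0
1 6 4

After move 5 (D):
8 3 7
5 2 4
1 6 0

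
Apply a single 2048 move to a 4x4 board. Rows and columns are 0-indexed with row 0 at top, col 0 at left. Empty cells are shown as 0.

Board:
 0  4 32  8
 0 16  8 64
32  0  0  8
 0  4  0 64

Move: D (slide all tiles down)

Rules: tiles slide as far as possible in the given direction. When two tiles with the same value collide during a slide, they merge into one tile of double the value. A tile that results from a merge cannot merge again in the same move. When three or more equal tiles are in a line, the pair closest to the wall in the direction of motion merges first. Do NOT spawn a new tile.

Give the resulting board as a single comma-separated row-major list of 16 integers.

Answer: 0, 0, 0, 8, 0, 4, 0, 64, 0, 16, 32, 8, 32, 4, 8, 64

Derivation:
Slide down:
col 0: [0, 0, 32, 0] -> [0, 0, 0, 32]
col 1: [4, 16, 0, 4] -> [0, 4, 16, 4]
col 2: [32, 8, 0, 0] -> [0, 0, 32, 8]
col 3: [8, 64, 8, 64] -> [8, 64, 8, 64]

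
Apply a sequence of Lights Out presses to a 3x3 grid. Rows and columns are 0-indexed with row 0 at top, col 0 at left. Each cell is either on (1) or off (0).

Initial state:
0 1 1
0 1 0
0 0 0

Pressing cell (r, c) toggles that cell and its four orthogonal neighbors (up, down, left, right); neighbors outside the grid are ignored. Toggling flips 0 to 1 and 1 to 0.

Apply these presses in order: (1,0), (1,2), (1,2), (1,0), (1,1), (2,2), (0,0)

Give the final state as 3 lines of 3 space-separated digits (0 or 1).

Answer: 1 1 1
0 0 0
0 0 1

Derivation:
After press 1 at (1,0):
1 1 1
1 0 0
1 0 0

After press 2 at (1,2):
1 1 0
1 1 1
1 0 1

After press 3 at (1,2):
1 1 1
1 0 0
1 0 0

After press 4 at (1,0):
0 1 1
0 1 0
0 0 0

After press 5 at (1,1):
0 0 1
1 0 1
0 1 0

After press 6 at (2,2):
0 0 1
1 0 0
0 0 1

After press 7 at (0,0):
1 1 1
0 0 0
0 0 1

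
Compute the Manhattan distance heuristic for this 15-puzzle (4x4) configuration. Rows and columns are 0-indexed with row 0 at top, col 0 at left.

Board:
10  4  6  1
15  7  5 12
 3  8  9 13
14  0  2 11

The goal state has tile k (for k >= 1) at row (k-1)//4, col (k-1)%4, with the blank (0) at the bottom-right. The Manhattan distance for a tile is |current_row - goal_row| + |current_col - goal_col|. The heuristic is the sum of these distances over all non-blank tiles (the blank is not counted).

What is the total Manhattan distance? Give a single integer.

Answer: 38

Derivation:
Tile 10: at (0,0), goal (2,1), distance |0-2|+|0-1| = 3
Tile 4: at (0,1), goal (0,3), distance |0-0|+|1-3| = 2
Tile 6: at (0,2), goal (1,1), distance |0-1|+|2-1| = 2
Tile 1: at (0,3), goal (0,0), distance |0-0|+|3-0| = 3
Tile 15: at (1,0), goal (3,2), distance |1-3|+|0-2| = 4
Tile 7: at (1,1), goal (1,2), distance |1-1|+|1-2| = 1
Tile 5: at (1,2), goal (1,0), distance |1-1|+|2-0| = 2
Tile 12: at (1,3), goal (2,3), distance |1-2|+|3-3| = 1
Tile 3: at (2,0), goal (0,2), distance |2-0|+|0-2| = 4
Tile 8: at (2,1), goal (1,3), distance |2-1|+|1-3| = 3
Tile 9: at (2,2), goal (2,0), distance |2-2|+|2-0| = 2
Tile 13: at (2,3), goal (3,0), distance |2-3|+|3-0| = 4
Tile 14: at (3,0), goal (3,1), distance |3-3|+|0-1| = 1
Tile 2: at (3,2), goal (0,1), distance |3-0|+|2-1| = 4
Tile 11: at (3,3), goal (2,2), distance |3-2|+|3-2| = 2
Sum: 3 + 2 + 2 + 3 + 4 + 1 + 2 + 1 + 4 + 3 + 2 + 4 + 1 + 4 + 2 = 38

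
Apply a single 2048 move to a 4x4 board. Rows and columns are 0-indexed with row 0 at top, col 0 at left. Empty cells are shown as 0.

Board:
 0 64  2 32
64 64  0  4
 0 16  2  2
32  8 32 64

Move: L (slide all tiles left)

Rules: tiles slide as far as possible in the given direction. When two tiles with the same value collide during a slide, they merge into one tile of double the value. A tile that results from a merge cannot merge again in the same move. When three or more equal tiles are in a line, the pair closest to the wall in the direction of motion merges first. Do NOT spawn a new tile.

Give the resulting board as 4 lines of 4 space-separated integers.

Slide left:
row 0: [0, 64, 2, 32] -> [64, 2, 32, 0]
row 1: [64, 64, 0, 4] -> [128, 4, 0, 0]
row 2: [0, 16, 2, 2] -> [16, 4, 0, 0]
row 3: [32, 8, 32, 64] -> [32, 8, 32, 64]

Answer:  64   2  32   0
128   4   0   0
 16   4   0   0
 32   8  32  64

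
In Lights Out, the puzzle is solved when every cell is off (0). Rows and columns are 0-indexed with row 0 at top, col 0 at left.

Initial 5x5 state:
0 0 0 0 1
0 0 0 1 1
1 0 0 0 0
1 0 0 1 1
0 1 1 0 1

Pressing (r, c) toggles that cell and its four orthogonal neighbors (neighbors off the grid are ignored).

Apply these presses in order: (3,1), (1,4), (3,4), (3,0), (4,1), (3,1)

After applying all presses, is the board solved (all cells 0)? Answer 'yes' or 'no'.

After press 1 at (3,1):
0 0 0 0 1
0 0 0 1 1
1 1 0 0 0
0 1 1 1 1
0 0 1 0 1

After press 2 at (1,4):
0 0 0 0 0
0 0 0 0 0
1 1 0 0 1
0 1 1 1 1
0 0 1 0 1

After press 3 at (3,4):
0 0 0 0 0
0 0 0 0 0
1 1 0 0 0
0 1 1 0 0
0 0 1 0 0

After press 4 at (3,0):
0 0 0 0 0
0 0 0 0 0
0 1 0 0 0
1 0 1 0 0
1 0 1 0 0

After press 5 at (4,1):
0 0 0 0 0
0 0 0 0 0
0 1 0 0 0
1 1 1 0 0
0 1 0 0 0

After press 6 at (3,1):
0 0 0 0 0
0 0 0 0 0
0 0 0 0 0
0 0 0 0 0
0 0 0 0 0

Lights still on: 0

Answer: yes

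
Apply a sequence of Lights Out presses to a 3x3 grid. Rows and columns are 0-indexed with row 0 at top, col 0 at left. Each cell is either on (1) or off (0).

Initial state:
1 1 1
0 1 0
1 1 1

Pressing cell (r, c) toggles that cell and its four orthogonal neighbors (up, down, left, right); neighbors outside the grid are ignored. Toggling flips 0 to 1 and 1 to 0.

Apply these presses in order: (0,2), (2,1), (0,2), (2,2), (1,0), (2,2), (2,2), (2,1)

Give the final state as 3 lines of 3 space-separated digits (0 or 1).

After press 1 at (0,2):
1 0 0
0 1 1
1 1 1

After press 2 at (2,1):
1 0 0
0 0 1
0 0 0

After press 3 at (0,2):
1 1 1
0 0 0
0 0 0

After press 4 at (2,2):
1 1 1
0 0 1
0 1 1

After press 5 at (1,0):
0 1 1
1 1 1
1 1 1

After press 6 at (2,2):
0 1 1
1 1 0
1 0 0

After press 7 at (2,2):
0 1 1
1 1 1
1 1 1

After press 8 at (2,1):
0 1 1
1 0 1
0 0 0

Answer: 0 1 1
1 0 1
0 0 0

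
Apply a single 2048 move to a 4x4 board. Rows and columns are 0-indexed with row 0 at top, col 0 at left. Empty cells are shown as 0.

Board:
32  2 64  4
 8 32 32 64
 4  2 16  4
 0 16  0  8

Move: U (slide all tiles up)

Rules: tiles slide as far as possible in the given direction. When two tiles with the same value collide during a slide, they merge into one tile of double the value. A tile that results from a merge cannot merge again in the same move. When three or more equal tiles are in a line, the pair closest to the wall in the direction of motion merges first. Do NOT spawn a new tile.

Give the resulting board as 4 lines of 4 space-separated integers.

Answer: 32  2 64  4
 8 32 32 64
 4  2 16  4
 0 16  0  8

Derivation:
Slide up:
col 0: [32, 8, 4, 0] -> [32, 8, 4, 0]
col 1: [2, 32, 2, 16] -> [2, 32, 2, 16]
col 2: [64, 32, 16, 0] -> [64, 32, 16, 0]
col 3: [4, 64, 4, 8] -> [4, 64, 4, 8]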